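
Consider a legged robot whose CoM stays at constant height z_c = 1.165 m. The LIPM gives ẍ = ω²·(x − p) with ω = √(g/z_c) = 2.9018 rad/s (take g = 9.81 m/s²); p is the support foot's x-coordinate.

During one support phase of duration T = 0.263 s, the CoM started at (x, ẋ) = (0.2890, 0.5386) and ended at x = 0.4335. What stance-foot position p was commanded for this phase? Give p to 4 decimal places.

ωT = 2.9018·0.263 = 0.763173; cosh(ωT) = 1.305629, sinh(ωT) = 0.839444
x(T) = p + (x₀−p)·cosh(ωT) + (ẋ₀/ω)·sinh(ωT) ⇒ p·(1 − cosh) = x(T) − x₀·cosh − (ẋ₀/ω)·sinh
numerator   = 0.4335 − (0.2890)·1.305629 − (0.5386/2.9018)·0.839444 = -0.099635
denominator = 1 − 1.305629 = -0.305629
p = -0.099635 / -0.305629 = 0.3260

p = 0.3260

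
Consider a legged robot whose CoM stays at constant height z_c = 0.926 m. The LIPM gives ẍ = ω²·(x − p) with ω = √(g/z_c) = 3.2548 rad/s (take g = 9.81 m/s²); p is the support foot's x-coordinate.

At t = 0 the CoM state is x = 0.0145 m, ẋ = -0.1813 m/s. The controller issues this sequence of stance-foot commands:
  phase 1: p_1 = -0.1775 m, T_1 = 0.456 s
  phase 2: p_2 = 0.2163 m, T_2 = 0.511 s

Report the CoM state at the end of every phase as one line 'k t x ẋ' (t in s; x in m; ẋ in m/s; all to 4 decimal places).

1 0.4560 0.1512 0.8871
2 0.9670 0.7316 1.8855

phase 1: p=-0.1775, T=0.456, ωT=1.484189, cosh=2.319036, sinh=2.092350; start (x,ẋ)=(0.014500, -0.181300) → end (x,ẋ)=(0.151206, 0.887113)
phase 2: p=0.2163, T=0.511, ωT=1.663203, cosh=2.732857, sinh=2.543326; start (x,ẋ)=(0.151206, 0.887113) → end (x,ẋ)=(0.731605, 1.885505)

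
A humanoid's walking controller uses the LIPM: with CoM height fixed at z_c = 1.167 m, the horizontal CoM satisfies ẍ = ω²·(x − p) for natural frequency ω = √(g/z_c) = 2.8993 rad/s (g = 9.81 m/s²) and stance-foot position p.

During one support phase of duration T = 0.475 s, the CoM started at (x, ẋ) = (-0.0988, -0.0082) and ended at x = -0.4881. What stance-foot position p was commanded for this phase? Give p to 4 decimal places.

ωT = 2.8993·0.475 = 1.377168; cosh(ωT) = 2.107975, sinh(ωT) = 1.855683
x(T) = p + (x₀−p)·cosh(ωT) + (ẋ₀/ω)·sinh(ωT) ⇒ p·(1 − cosh) = x(T) − x₀·cosh − (ẋ₀/ω)·sinh
numerator   = -0.4881 − (-0.0988)·2.107975 − (-0.0082/2.8993)·1.855683 = -0.274584
denominator = 1 − 2.107975 = -1.107975
p = -0.274584 / -1.107975 = 0.2478

p = 0.2478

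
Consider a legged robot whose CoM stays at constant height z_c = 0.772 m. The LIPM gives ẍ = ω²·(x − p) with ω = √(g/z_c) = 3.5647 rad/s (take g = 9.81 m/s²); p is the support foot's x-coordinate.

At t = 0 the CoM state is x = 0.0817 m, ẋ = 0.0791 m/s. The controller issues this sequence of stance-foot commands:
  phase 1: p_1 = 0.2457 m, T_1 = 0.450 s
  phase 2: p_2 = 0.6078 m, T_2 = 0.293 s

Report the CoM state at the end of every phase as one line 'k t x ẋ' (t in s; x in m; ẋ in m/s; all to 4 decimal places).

1 0.4500 -0.1257 -1.1903
2 0.7430 -0.9792 -5.1559

phase 1: p=0.2457, T=0.450, ωT=1.604115, cosh=2.587262, sinh=2.386194; start (x,ẋ)=(0.081700, 0.079100) → end (x,ẋ)=(-0.125662, -1.190343)
phase 2: p=0.6078, T=0.293, ωT=1.044457, cosh=1.596869, sinh=1.244986; start (x,ẋ)=(-0.125662, -1.190343) → end (x,ẋ)=(-0.979174, -5.155926)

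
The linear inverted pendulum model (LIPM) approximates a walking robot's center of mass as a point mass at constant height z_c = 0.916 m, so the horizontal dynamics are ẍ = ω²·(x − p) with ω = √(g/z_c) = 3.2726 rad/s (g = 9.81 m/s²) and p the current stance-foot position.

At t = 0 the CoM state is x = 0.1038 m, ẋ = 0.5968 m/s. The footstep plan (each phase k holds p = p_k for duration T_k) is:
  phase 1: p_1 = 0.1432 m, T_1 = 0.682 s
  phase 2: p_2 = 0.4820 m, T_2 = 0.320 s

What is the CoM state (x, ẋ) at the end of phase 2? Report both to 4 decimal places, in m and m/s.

phase 1: p=0.1432, T=0.682, ωT=2.231913, cosh=4.712499, sinh=4.605176; start (x,ẋ)=(0.103800, 0.596800) → end (x,ẋ)=(0.797340, 2.218626)
phase 2: p=0.4820, T=0.320, ωT=1.047232, cosh=1.600330, sinh=1.249422; start (x,ẋ)=(0.797340, 2.218626) → end (x,ẋ)=(1.833681, 4.839913)

x = 1.8337, ẋ = 4.8399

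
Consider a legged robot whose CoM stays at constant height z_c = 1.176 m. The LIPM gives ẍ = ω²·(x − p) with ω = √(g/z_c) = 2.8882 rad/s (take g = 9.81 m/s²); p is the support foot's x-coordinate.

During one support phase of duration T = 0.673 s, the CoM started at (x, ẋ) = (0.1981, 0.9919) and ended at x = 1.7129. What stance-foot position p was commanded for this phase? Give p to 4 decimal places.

p = 0.0655

ωT = 2.8882·0.673 = 1.943759; cosh(ωT) = 3.564060, sinh(ωT) = 3.420895
x(T) = p + (x₀−p)·cosh(ωT) + (ẋ₀/ω)·sinh(ωT) ⇒ p·(1 − cosh) = x(T) − x₀·cosh − (ẋ₀/ω)·sinh
numerator   = 1.7129 − (0.1981)·3.564060 − (0.9919/2.8882)·3.420895 = -0.167985
denominator = 1 − 3.564060 = -2.564060
p = -0.167985 / -2.564060 = 0.0655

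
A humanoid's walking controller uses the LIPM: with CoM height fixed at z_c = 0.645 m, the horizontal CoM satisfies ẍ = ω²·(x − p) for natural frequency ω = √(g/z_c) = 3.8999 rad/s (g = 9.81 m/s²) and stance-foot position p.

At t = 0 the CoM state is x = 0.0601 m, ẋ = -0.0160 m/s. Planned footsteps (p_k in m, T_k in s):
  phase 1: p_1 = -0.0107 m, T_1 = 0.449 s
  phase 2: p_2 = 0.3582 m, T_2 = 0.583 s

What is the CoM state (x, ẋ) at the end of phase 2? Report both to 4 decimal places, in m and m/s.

x = 0.4143, ẋ = 0.3617

phase 1: p=-0.0107, T=0.449, ωT=1.751055, cosh=2.967134, sinh=2.793543; start (x,ẋ)=(0.060100, -0.016000) → end (x,ẋ)=(0.187912, 0.723859)
phase 2: p=0.3582, T=0.583, ωT=2.273642, cosh=4.908826, sinh=4.805889; start (x,ẋ)=(0.187912, 0.723859) → end (x,ẋ)=(0.414306, 0.361681)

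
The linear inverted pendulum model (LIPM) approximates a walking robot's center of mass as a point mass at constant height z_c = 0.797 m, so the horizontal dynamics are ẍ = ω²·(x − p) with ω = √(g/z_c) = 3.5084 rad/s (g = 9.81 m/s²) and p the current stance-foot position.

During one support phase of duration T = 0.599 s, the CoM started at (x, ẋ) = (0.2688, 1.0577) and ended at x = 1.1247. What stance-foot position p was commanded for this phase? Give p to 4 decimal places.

p = 0.3826

ωT = 3.5084·0.599 = 2.101532; cosh(ωT) = 4.150478, sinh(ωT) = 4.028209
x(T) = p + (x₀−p)·cosh(ωT) + (ẋ₀/ω)·sinh(ωT) ⇒ p·(1 − cosh) = x(T) − x₀·cosh − (ẋ₀/ω)·sinh
numerator   = 1.1247 − (0.2688)·4.150478 − (1.0577/3.5084)·4.028209 = -1.205359
denominator = 1 − 4.150478 = -3.150478
p = -1.205359 / -3.150478 = 0.3826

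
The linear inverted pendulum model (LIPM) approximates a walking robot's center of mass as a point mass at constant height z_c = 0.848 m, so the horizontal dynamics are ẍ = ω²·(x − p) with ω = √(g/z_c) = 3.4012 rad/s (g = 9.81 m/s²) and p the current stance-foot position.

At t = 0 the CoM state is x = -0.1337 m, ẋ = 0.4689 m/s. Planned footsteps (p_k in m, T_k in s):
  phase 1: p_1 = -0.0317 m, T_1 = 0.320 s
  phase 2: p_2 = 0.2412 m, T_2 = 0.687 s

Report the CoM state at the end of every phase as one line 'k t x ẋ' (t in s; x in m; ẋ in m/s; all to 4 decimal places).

1 0.3200 -0.0188 0.3185
2 1.0070 -0.6367 -2.8697

phase 1: p=-0.0317, T=0.320, ωT=1.088384, cosh=1.653116, sinh=1.316356; start (x,ẋ)=(-0.133700, 0.468900) → end (x,ẋ)=(-0.018841, 0.318473)
phase 2: p=0.2412, T=0.687, ωT=2.336624, cosh=5.221453, sinh=5.124800; start (x,ẋ)=(-0.018841, 0.318473) → end (x,ẋ)=(-0.636729, -2.869745)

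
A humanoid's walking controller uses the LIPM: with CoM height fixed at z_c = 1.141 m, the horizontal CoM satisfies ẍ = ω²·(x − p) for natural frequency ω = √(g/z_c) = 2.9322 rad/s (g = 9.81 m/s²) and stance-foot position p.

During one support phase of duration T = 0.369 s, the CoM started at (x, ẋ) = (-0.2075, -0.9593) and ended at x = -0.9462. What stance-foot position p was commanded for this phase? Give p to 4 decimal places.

p = 0.2756

ωT = 2.9322·0.369 = 1.081982; cosh(ωT) = 1.644722, sinh(ωT) = 1.305799
x(T) = p + (x₀−p)·cosh(ωT) + (ẋ₀/ω)·sinh(ωT) ⇒ p·(1 − cosh) = x(T) − x₀·cosh − (ẋ₀/ω)·sinh
numerator   = -0.9462 − (-0.2075)·1.644722 − (-0.9593/2.9322)·1.305799 = -0.177714
denominator = 1 − 1.644722 = -0.644722
p = -0.177714 / -0.644722 = 0.2756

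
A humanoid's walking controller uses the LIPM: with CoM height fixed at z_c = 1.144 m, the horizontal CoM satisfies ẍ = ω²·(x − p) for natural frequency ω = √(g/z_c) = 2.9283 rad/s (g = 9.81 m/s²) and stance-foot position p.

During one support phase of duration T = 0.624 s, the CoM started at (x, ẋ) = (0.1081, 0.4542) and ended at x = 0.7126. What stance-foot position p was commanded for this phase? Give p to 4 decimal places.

p = 0.0465

ωT = 2.9283·0.624 = 1.827259; cosh(ωT) = 3.188839, sinh(ωT) = 3.027985
x(T) = p + (x₀−p)·cosh(ωT) + (ẋ₀/ω)·sinh(ωT) ⇒ p·(1 − cosh) = x(T) − x₀·cosh − (ẋ₀/ω)·sinh
numerator   = 0.7126 − (0.1081)·3.188839 − (0.4542/2.9283)·3.027985 = -0.101775
denominator = 1 − 3.188839 = -2.188839
p = -0.101775 / -2.188839 = 0.0465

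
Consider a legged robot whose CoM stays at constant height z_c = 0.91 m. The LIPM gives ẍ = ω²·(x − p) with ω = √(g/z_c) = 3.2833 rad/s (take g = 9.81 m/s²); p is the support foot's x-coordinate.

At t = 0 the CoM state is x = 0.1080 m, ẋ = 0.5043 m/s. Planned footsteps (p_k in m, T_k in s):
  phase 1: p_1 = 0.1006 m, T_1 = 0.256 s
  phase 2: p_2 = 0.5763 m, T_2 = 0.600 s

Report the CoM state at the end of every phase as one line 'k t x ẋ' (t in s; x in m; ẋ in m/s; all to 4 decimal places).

phase 1: p=0.1006, T=0.256, ωT=0.840525, cosh=1.374533, sinh=0.943049; start (x,ẋ)=(0.108000, 0.504300) → end (x,ẋ)=(0.255620, 0.716090)
phase 2: p=0.5763, T=0.600, ωT=1.969980, cosh=3.654996, sinh=3.515537; start (x,ẋ)=(0.255620, 0.716090) → end (x,ẋ)=(0.170956, -1.084166)

1 0.2560 0.2556 0.7161
2 0.8560 0.1710 -1.0842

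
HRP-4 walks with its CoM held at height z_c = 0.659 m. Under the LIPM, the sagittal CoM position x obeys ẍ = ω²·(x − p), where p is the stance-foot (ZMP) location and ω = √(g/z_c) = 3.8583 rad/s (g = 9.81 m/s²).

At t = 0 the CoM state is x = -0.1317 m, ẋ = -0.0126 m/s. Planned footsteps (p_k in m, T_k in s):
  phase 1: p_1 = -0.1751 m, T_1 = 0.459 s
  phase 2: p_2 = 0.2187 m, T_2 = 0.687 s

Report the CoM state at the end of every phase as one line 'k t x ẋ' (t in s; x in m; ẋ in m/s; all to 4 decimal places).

1 0.4590 -0.0532 0.4397
2 1.1460 -0.9135 -4.2632

phase 1: p=-0.1751, T=0.459, ωT=1.770960, cosh=3.023330, sinh=2.853160; start (x,ẋ)=(-0.131700, -0.012600) → end (x,ẋ)=(-0.053205, 0.439668)
phase 2: p=0.2187, T=0.687, ωT=2.650652, cosh=7.116938, sinh=7.046333; start (x,ẋ)=(-0.053205, 0.439668) → end (x,ẋ)=(-0.913474, -4.263153)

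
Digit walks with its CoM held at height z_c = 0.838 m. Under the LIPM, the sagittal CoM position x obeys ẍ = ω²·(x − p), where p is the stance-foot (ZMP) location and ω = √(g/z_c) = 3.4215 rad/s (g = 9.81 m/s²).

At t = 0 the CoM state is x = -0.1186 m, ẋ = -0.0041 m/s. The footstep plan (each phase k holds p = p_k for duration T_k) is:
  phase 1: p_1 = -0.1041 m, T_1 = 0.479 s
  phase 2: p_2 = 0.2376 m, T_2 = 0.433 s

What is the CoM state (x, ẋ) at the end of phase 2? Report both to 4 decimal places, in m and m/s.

x = -0.7310, ẋ = -3.0464

phase 1: p=-0.1041, T=0.479, ωT=1.638899, cosh=2.671844, sinh=2.477650; start (x,ẋ)=(-0.118600, -0.004100) → end (x,ẋ)=(-0.145811, -0.133875)
phase 2: p=0.2376, T=0.433, ωT=1.481510, cosh=2.313438, sinh=2.086144; start (x,ẋ)=(-0.145811, -0.133875) → end (x,ẋ)=(-0.731023, -3.046398)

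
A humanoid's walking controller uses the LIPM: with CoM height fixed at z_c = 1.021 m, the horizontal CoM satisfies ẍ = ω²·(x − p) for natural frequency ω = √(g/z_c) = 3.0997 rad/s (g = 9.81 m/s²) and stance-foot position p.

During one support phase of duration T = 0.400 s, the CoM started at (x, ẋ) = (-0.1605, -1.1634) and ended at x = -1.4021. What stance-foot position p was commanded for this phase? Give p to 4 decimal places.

ωT = 3.0997·0.400 = 1.239880; cosh(ωT) = 1.872309, sinh(ωT) = 1.582890
x(T) = p + (x₀−p)·cosh(ωT) + (ẋ₀/ω)·sinh(ωT) ⇒ p·(1 − cosh) = x(T) − x₀·cosh − (ẋ₀/ω)·sinh
numerator   = -1.4021 − (-0.1605)·1.872309 − (-1.1634/3.0997)·1.582890 = -0.507494
denominator = 1 − 1.872309 = -0.872309
p = -0.507494 / -0.872309 = 0.5818

p = 0.5818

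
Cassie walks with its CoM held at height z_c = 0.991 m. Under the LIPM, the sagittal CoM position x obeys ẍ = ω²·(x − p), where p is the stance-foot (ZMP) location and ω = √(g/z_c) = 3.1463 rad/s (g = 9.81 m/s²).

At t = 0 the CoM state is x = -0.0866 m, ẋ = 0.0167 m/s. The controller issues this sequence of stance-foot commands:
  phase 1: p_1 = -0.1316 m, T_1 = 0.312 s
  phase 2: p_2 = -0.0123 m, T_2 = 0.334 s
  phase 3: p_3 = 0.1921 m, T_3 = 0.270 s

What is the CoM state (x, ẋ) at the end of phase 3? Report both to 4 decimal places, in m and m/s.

x = -0.0484, ẋ = -0.4324

phase 1: p=-0.1316, T=0.312, ωT=0.981646, cosh=1.521769, sinh=1.147075; start (x,ẋ)=(-0.086600, 0.016700) → end (x,ẋ)=(-0.057032, 0.187820)
phase 2: p=-0.0123, T=0.334, ωT=1.050864, cosh=1.604879, sinh=1.255243; start (x,ẋ)=(-0.057032, 0.187820) → end (x,ẋ)=(-0.009157, 0.124766)
phase 3: p=0.1921, T=0.270, ωT=0.849501, cosh=1.383054, sinh=0.955426; start (x,ẋ)=(-0.009157, 0.124766) → end (x,ẋ)=(-0.048362, -0.432431)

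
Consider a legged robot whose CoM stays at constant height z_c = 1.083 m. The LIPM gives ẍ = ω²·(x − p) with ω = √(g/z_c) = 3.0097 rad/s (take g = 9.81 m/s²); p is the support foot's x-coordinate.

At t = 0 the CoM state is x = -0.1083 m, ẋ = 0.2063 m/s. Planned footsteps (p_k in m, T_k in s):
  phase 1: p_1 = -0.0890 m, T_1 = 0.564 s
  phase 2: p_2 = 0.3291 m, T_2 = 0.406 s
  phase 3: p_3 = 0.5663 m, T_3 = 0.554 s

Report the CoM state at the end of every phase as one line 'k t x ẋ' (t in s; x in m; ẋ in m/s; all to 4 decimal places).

1 0.5640 0.0374 0.4288
2 0.9700 0.0119 -0.5695
3 1.5240 -1.4381 -5.8251

phase 1: p=-0.0890, T=0.564, ωT=1.697471, cosh=2.821633, sinh=2.638487; start (x,ẋ)=(-0.108300, 0.206300) → end (x,ẋ)=(0.037398, 0.428841)
phase 2: p=0.3291, T=0.406, ωT=1.221938, cosh=1.844209, sinh=1.549550; start (x,ẋ)=(0.037398, 0.428841) → end (x,ẋ)=(0.011929, -0.569535)
phase 3: p=0.5663, T=0.554, ωT=1.667374, cosh=2.743489, sinh=2.554747; start (x,ẋ)=(0.011929, -0.569535) → end (x,ẋ)=(-1.438052, -5.825080)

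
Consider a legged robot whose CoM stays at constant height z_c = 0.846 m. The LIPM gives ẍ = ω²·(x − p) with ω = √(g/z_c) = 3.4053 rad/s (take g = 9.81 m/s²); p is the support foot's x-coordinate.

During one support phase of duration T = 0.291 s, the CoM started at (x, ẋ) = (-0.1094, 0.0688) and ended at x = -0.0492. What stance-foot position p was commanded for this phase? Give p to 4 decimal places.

ωT = 3.4053·0.291 = 0.990942; cosh(ωT) = 1.532499, sinh(ωT) = 1.161272
x(T) = p + (x₀−p)·cosh(ωT) + (ẋ₀/ω)·sinh(ωT) ⇒ p·(1 − cosh) = x(T) − x₀·cosh − (ẋ₀/ω)·sinh
numerator   = -0.0492 − (-0.1094)·1.532499 − (0.0688/3.4053)·1.161272 = 0.094993
denominator = 1 − 1.532499 = -0.532499
p = 0.094993 / -0.532499 = -0.1784

p = -0.1784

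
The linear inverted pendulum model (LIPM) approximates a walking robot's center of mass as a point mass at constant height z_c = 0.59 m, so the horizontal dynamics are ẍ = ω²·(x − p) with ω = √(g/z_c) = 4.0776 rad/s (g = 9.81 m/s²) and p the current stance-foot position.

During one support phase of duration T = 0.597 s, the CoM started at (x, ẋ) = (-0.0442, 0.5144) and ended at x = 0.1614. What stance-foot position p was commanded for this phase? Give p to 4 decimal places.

p = 0.0629

ωT = 4.0776·0.597 = 2.434327; cosh(ωT) = 5.747899, sinh(ωT) = 5.660242
x(T) = p + (x₀−p)·cosh(ωT) + (ẋ₀/ω)·sinh(ωT) ⇒ p·(1 − cosh) = x(T) − x₀·cosh − (ẋ₀/ω)·sinh
numerator   = 0.1614 − (-0.0442)·5.747899 − (0.5144/4.0776)·5.660242 = -0.298597
denominator = 1 − 5.747899 = -4.747899
p = -0.298597 / -4.747899 = 0.0629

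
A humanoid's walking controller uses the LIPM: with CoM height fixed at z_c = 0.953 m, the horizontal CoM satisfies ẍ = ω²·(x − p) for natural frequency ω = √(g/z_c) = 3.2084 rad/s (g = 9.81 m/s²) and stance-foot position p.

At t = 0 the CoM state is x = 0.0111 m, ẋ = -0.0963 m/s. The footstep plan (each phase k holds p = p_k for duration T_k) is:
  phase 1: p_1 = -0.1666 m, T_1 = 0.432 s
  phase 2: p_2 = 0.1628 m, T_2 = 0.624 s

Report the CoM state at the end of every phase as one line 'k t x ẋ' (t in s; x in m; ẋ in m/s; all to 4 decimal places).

1 0.4320 0.1547 0.8641
2 1.0560 1.1110 3.1624

phase 1: p=-0.1666, T=0.432, ωT=1.386029, cosh=2.124502, sinh=1.874436; start (x,ẋ)=(0.011100, -0.096300) → end (x,ẋ)=(0.154663, 0.864088)
phase 2: p=0.1628, T=0.624, ωT=2.002042, cosh=3.769608, sinh=3.634549; start (x,ẋ)=(0.154663, 0.864088) → end (x,ẋ)=(1.110984, 3.162384)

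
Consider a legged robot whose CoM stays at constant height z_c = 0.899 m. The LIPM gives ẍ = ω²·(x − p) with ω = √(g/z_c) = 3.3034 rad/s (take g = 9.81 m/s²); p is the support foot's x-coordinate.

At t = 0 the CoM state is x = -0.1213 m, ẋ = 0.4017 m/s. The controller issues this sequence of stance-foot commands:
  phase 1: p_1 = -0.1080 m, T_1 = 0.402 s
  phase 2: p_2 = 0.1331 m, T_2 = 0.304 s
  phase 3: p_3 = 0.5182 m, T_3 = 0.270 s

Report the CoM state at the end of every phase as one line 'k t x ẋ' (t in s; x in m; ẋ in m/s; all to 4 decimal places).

phase 1: p=-0.1080, T=0.402, ωT=1.327967, cosh=2.019190, sinh=1.754174; start (x,ẋ)=(-0.121300, 0.401700) → end (x,ẋ)=(0.078456, 0.734038)
phase 2: p=0.1331, T=0.304, ωT=1.004234, cosh=1.548070, sinh=1.181745; start (x,ẋ)=(0.078456, 0.734038) → end (x,ẋ)=(0.311099, 0.923024)
phase 3: p=0.5182, T=0.270, ωT=0.891918, cosh=1.424837, sinh=1.014968; start (x,ẋ)=(0.311099, 0.923024) → end (x,ẋ)=(0.506713, 0.620781)

1 0.4020 0.0785 0.7340
2 0.7060 0.3111 0.9230
3 0.9760 0.5067 0.6208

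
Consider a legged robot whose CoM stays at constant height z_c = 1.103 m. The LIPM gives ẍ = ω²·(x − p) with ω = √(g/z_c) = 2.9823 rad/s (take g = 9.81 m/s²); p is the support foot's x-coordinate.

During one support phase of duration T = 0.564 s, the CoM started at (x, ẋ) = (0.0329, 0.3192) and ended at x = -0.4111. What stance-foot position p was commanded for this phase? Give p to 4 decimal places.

p = 0.4381

ωT = 2.9823·0.564 = 1.682017; cosh(ωT) = 2.781194, sinh(ωT) = 2.595196
x(T) = p + (x₀−p)·cosh(ωT) + (ẋ₀/ω)·sinh(ωT) ⇒ p·(1 − cosh) = x(T) − x₀·cosh − (ẋ₀/ω)·sinh
numerator   = -0.4111 − (0.0329)·2.781194 − (0.3192/2.9823)·2.595196 = -0.780369
denominator = 1 − 2.781194 = -1.781194
p = -0.780369 / -1.781194 = 0.4381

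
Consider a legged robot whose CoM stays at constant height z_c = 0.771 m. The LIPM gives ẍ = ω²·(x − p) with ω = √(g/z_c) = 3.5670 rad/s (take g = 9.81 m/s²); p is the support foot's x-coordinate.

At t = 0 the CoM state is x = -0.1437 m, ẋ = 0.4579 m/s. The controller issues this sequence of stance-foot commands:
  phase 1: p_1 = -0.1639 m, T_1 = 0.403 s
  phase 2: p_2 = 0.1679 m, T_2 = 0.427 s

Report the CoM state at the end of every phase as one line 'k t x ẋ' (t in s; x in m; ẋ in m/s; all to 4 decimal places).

phase 1: p=-0.1639, T=0.403, ωT=1.437501, cosh=2.223841, sinh=1.986320; start (x,ẋ)=(-0.143700, 0.457900) → end (x,ẋ)=(0.136008, 1.161418)
phase 2: p=0.1679, T=0.427, ωT=1.523109, cosh=2.402248, sinh=2.184215; start (x,ẋ)=(0.136008, 1.161418) → end (x,ẋ)=(0.802469, 2.541539)

1 0.4030 0.1360 1.1614
2 0.8300 0.8025 2.5415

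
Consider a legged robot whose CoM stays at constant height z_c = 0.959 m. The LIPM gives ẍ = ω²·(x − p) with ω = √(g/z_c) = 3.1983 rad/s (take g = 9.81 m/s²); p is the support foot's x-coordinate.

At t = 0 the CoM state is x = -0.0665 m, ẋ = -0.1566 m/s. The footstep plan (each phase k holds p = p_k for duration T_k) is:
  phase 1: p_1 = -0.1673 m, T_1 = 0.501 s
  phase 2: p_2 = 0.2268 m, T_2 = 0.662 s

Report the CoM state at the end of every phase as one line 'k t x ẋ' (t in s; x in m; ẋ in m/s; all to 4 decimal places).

phase 1: p=-0.1673, T=0.501, ωT=1.602348, cosh=2.583050, sinh=2.381627; start (x,ẋ)=(-0.066500, -0.156600) → end (x,ẋ)=(-0.023541, 0.363304)
phase 2: p=0.2268, T=0.662, ωT=2.117275, cosh=4.214411, sinh=4.094052; start (x,ẋ)=(-0.023541, 0.363304) → end (x,ẋ)=(-0.363187, -1.746860)

1 0.5010 -0.0235 0.3633
2 1.1630 -0.3632 -1.7469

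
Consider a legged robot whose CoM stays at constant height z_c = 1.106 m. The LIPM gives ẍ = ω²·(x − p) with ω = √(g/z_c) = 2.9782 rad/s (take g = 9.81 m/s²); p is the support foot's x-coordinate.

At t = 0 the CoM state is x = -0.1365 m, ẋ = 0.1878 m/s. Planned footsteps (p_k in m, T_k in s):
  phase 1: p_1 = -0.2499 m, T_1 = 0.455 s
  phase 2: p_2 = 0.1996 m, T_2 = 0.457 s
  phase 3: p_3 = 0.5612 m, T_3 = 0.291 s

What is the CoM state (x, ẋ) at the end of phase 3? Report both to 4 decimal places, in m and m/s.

x = 1.1201, ẋ = 2.2574

phase 1: p=-0.2499, T=0.455, ωT=1.355081, cosh=2.067501, sinh=1.809574; start (x,ẋ)=(-0.136500, 0.187800) → end (x,ẋ)=(0.098663, 0.999420)
phase 2: p=0.1996, T=0.457, ωT=1.361037, cosh=2.078316, sinh=1.821921; start (x,ẋ)=(0.098663, 0.999420) → end (x,ẋ)=(0.601219, 1.529423)
phase 3: p=0.5612, T=0.291, ωT=0.866656, cosh=1.399649, sinh=0.979294; start (x,ẋ)=(0.601219, 1.529423) → end (x,ẋ)=(1.120119, 2.257372)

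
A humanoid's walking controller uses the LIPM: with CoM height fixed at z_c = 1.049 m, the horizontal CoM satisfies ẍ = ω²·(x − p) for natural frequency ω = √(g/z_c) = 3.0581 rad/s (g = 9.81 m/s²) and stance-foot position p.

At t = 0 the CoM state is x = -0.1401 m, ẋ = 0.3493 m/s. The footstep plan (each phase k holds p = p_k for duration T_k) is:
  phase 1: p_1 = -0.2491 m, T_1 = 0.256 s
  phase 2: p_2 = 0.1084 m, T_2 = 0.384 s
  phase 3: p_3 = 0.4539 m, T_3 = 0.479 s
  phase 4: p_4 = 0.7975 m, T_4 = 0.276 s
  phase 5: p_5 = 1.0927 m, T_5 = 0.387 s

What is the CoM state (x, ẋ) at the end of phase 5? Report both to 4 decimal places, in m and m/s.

x = 0.5115, ẋ = -1.3201

phase 1: p=-0.2491, T=0.256, ωT=0.782874, cosh=1.322420, sinh=0.865330; start (x,ẋ)=(-0.140100, 0.349300) → end (x,ẋ)=(-0.006117, 0.750364)
phase 2: p=0.1084, T=0.384, ωT=1.174310, cosh=1.772471, sinh=1.463439; start (x,ẋ)=(-0.006117, 0.750364) → end (x,ẋ)=(0.264505, 0.817496)
phase 3: p=0.4539, T=0.479, ωT=1.464830, cosh=2.278962, sinh=2.047845; start (x,ẋ)=(0.264505, 0.817496) → end (x,ẋ)=(0.569708, 0.676952)
phase 4: p=0.7975, T=0.276, ωT=0.844036, cosh=1.377853, sinh=0.947881; start (x,ẋ)=(0.569708, 0.676952) → end (x,ẋ)=(0.693463, 0.272437)
phase 5: p=1.0927, T=0.387, ωT=1.183485, cosh=1.785972, sinh=1.479762; start (x,ẋ)=(0.693463, 0.272437) → end (x,ẋ)=(0.511502, -1.320086)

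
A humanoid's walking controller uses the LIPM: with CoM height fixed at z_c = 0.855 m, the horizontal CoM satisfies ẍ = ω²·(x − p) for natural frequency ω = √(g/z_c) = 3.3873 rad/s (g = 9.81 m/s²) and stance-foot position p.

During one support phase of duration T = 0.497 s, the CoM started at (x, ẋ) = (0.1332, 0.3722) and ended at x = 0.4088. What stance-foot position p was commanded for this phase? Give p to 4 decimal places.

p = 0.1388

ωT = 3.3873·0.497 = 1.683488; cosh(ωT) = 2.785015, sinh(ωT) = 2.599290
x(T) = p + (x₀−p)·cosh(ωT) + (ẋ₀/ω)·sinh(ωT) ⇒ p·(1 − cosh) = x(T) − x₀·cosh − (ẋ₀/ω)·sinh
numerator   = 0.4088 − (0.1332)·2.785015 − (0.3722/3.3873)·2.599290 = -0.247777
denominator = 1 − 2.785015 = -1.785015
p = -0.247777 / -1.785015 = 0.1388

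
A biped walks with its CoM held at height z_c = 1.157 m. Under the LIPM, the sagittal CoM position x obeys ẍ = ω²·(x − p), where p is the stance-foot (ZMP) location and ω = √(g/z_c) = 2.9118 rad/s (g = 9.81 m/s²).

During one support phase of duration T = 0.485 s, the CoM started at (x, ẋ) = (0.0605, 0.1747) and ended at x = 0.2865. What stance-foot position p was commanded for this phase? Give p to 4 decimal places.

ωT = 2.9118·0.485 = 1.412223; cosh(ωT) = 2.174336, sinh(ωT) = 1.930735
x(T) = p + (x₀−p)·cosh(ωT) + (ẋ₀/ω)·sinh(ωT) ⇒ p·(1 − cosh) = x(T) − x₀·cosh − (ẋ₀/ω)·sinh
numerator   = 0.2865 − (0.0605)·2.174336 − (0.1747/2.9118)·1.930735 = 0.039114
denominator = 1 − 2.174336 = -1.174336
p = 0.039114 / -1.174336 = -0.0333

p = -0.0333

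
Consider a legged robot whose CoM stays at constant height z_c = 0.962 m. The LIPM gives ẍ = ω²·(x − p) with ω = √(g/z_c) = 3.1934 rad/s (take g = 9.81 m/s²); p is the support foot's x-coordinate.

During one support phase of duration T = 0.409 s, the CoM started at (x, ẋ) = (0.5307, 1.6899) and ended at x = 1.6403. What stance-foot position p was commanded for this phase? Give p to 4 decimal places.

p = 0.3223

ωT = 3.1934·0.409 = 1.306101; cosh(ωT) = 1.981312, sinh(ωT) = 1.710438
x(T) = p + (x₀−p)·cosh(ωT) + (ẋ₀/ω)·sinh(ωT) ⇒ p·(1 − cosh) = x(T) − x₀·cosh − (ẋ₀/ω)·sinh
numerator   = 1.6403 − (0.5307)·1.981312 − (1.6899/3.1934)·1.710438 = -0.316321
denominator = 1 − 1.981312 = -0.981312
p = -0.316321 / -0.981312 = 0.3223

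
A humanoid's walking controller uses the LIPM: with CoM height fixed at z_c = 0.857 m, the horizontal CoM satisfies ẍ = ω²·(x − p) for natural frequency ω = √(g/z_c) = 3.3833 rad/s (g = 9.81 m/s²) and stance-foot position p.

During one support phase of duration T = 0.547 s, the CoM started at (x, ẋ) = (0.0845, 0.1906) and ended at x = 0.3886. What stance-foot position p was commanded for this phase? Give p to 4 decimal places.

ωT = 3.3833·0.547 = 1.850665; cosh(ωT) = 3.260592, sinh(ωT) = 3.103459
x(T) = p + (x₀−p)·cosh(ωT) + (ẋ₀/ω)·sinh(ωT) ⇒ p·(1 − cosh) = x(T) − x₀·cosh − (ẋ₀/ω)·sinh
numerator   = 0.3886 − (0.0845)·3.260592 − (0.1906/3.3833)·3.103459 = -0.061755
denominator = 1 − 3.260592 = -2.260592
p = -0.061755 / -2.260592 = 0.0273

p = 0.0273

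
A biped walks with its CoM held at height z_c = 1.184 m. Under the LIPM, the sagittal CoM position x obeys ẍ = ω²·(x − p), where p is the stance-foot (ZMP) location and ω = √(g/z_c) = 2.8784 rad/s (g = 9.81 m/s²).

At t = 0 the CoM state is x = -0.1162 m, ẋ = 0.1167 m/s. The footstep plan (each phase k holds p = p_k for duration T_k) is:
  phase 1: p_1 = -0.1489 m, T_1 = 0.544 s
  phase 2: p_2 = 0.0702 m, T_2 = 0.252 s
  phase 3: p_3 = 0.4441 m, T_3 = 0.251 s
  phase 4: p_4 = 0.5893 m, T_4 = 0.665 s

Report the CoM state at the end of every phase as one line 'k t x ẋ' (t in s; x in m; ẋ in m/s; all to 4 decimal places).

phase 1: p=-0.1489, T=0.544, ωT=1.565850, cosh=2.497825, sinh=2.288915; start (x,ẋ)=(-0.116200, 0.116700) → end (x,ẋ)=(0.025579, 0.506937)
phase 2: p=0.0702, T=0.252, ωT=0.725357, cosh=1.274810, sinh=0.790658; start (x,ẋ)=(0.025579, 0.506937) → end (x,ẋ)=(0.152566, 0.544699)
phase 3: p=0.4441, T=0.251, ωT=0.722478, cosh=1.272539, sinh=0.786992; start (x,ẋ)=(0.152566, 0.544699) → end (x,ẋ)=(0.222039, 0.032745)
phase 4: p=0.5893, T=0.665, ωT=1.914136, cosh=3.464273, sinh=3.316804; start (x,ẋ)=(0.222039, 0.032745) → end (x,ẋ)=(-0.645259, -3.392833)

1 0.5440 0.0256 0.5069
2 0.7960 0.1526 0.5447
3 1.0470 0.2220 0.0327
4 1.7120 -0.6453 -3.3928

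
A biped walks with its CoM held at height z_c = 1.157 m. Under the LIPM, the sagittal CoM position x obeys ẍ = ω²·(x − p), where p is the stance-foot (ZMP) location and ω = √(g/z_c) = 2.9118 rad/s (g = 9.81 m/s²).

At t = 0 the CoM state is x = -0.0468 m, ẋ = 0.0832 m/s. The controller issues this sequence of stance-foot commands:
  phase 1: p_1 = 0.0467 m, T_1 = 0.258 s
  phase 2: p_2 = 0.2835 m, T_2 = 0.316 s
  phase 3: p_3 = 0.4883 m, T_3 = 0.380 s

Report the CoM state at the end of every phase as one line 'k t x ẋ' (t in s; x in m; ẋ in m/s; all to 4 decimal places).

phase 1: p=0.0467, T=0.258, ωT=0.751244, cosh=1.295708, sinh=0.823928; start (x,ẋ)=(-0.046800, 0.083200) → end (x,ẋ)=(-0.050906, -0.116514)
phase 2: p=0.2835, T=0.316, ωT=0.920129, cosh=1.454041, sinh=1.055573; start (x,ẋ)=(-0.050906, -0.116514) → end (x,ẋ)=(-0.244979, -1.197253)
phase 3: p=0.4883, T=0.380, ωT=1.106484, cosh=1.677214, sinh=1.346494; start (x,ẋ)=(-0.244979, -1.197253) → end (x,ẋ)=(-1.295207, -4.883032)

1 0.2580 -0.0509 -0.1165
2 0.5740 -0.2450 -1.1973
3 0.9540 -1.2952 -4.8830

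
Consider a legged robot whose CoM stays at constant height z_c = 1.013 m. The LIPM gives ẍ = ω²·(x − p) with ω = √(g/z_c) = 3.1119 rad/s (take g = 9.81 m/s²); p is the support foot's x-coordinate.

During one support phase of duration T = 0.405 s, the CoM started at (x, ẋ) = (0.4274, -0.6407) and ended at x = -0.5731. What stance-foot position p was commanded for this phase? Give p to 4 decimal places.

ωT = 3.1119·0.405 = 1.260320; cosh(ωT) = 1.905056, sinh(ωT) = 1.621492
x(T) = p + (x₀−p)·cosh(ωT) + (ẋ₀/ω)·sinh(ωT) ⇒ p·(1 − cosh) = x(T) − x₀·cosh − (ẋ₀/ω)·sinh
numerator   = -0.5731 − (0.4274)·1.905056 − (-0.6407/3.1119)·1.621492 = -1.053477
denominator = 1 − 1.905056 = -0.905056
p = -1.053477 / -0.905056 = 1.1640

p = 1.1640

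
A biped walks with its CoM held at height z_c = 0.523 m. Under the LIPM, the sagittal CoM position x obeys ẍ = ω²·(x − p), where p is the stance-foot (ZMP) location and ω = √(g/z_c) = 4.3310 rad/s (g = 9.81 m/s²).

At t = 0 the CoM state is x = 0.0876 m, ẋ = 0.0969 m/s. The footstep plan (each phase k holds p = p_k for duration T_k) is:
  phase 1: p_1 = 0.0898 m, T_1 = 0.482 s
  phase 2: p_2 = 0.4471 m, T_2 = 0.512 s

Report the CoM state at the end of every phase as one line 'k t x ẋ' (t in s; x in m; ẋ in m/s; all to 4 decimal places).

phase 1: p=0.0898, T=0.482, ωT=2.087542, cosh=4.094529, sinh=3.970538; start (x,ẋ)=(0.087600, 0.096900) → end (x,ẋ)=(0.169627, 0.358928)
phase 2: p=0.4471, T=0.512, ωT=2.217472, cosh=4.646484, sinh=4.537600; start (x,ẋ)=(0.169627, 0.358928) → end (x,ẋ)=(-0.466123, -3.785239)

1 0.4820 0.1696 0.3589
2 0.9940 -0.4661 -3.7852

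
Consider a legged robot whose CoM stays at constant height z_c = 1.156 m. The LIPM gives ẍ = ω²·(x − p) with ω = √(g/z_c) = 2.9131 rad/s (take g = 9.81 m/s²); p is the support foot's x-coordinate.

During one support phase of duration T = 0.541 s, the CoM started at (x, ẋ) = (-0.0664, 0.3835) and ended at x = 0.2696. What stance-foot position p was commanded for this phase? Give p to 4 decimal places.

p = -0.0870

ωT = 2.9131·0.541 = 1.575987; cosh(ωT) = 2.521158, sinh(ωT) = 2.314355
x(T) = p + (x₀−p)·cosh(ωT) + (ẋ₀/ω)·sinh(ωT) ⇒ p·(1 − cosh) = x(T) − x₀·cosh − (ẋ₀/ω)·sinh
numerator   = 0.2696 − (-0.0664)·2.521158 − (0.3835/2.9131)·2.314355 = 0.132328
denominator = 1 − 2.521158 = -1.521158
p = 0.132328 / -1.521158 = -0.0870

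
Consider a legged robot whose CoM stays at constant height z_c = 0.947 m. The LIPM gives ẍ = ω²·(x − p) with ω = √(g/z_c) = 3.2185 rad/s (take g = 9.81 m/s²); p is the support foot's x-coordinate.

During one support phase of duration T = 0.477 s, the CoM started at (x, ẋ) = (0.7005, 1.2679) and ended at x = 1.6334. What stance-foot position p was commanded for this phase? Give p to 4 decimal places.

p = 0.6579

ωT = 3.2185·0.477 = 1.535224; cosh(ωT) = 2.428887, sinh(ωT) = 2.213480
x(T) = p + (x₀−p)·cosh(ωT) + (ẋ₀/ω)·sinh(ωT) ⇒ p·(1 − cosh) = x(T) − x₀·cosh − (ẋ₀/ω)·sinh
numerator   = 1.6334 − (0.7005)·2.428887 − (1.2679/3.2185)·2.213480 = -0.940017
denominator = 1 − 2.428887 = -1.428887
p = -0.940017 / -1.428887 = 0.6579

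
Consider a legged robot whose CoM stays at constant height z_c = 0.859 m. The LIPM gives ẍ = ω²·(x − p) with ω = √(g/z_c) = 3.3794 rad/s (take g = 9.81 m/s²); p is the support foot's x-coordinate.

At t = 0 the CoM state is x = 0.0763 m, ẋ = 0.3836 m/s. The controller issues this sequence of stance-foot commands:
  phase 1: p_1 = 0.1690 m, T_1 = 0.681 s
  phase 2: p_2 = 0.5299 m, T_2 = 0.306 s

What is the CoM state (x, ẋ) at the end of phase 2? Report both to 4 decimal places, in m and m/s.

phase 1: p=0.1690, T=0.681, ωT=2.301371, cosh=5.043996, sinh=4.943874; start (x,ẋ)=(0.076300, 0.383600) → end (x,ẋ)=(0.262607, 0.386107)
phase 2: p=0.5299, T=0.306, ωT=1.034096, cosh=1.584056, sinh=1.228508; start (x,ẋ)=(0.262607, 0.386107) → end (x,ẋ)=(0.246854, -0.498083)

x = 0.2469, ẋ = -0.4981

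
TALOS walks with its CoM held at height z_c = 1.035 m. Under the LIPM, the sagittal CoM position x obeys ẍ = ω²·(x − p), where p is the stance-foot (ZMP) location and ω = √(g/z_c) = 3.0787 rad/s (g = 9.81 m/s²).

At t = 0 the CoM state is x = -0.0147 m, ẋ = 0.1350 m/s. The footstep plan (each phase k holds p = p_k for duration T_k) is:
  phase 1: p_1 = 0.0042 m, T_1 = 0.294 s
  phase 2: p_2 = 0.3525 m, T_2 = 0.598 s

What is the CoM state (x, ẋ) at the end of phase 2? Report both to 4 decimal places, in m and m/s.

phase 1: p=0.0042, T=0.294, ωT=0.905138, cosh=1.438379, sinh=1.033893; start (x,ẋ)=(-0.014700, 0.135000) → end (x,ẋ)=(0.022351, 0.134022)
phase 2: p=0.3525, T=0.598, ωT=1.841063, cosh=3.230941, sinh=3.072292; start (x,ẋ)=(0.022351, 0.134022) → end (x,ẋ)=(-0.580451, -2.689757)

x = -0.5805, ẋ = -2.6898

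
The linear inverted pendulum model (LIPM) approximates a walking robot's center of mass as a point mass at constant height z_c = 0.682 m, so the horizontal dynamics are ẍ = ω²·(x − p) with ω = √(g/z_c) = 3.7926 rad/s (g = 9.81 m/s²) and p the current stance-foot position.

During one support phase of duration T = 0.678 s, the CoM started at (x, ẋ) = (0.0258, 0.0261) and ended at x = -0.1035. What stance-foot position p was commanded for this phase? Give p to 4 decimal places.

p = 0.0570

ωT = 3.7926·0.678 = 2.571383; cosh(ωT) = 6.580167, sinh(ωT) = 6.503737
x(T) = p + (x₀−p)·cosh(ωT) + (ẋ₀/ω)·sinh(ωT) ⇒ p·(1 − cosh) = x(T) − x₀·cosh − (ẋ₀/ω)·sinh
numerator   = -0.1035 − (0.0258)·6.580167 − (0.0261/3.7926)·6.503737 = -0.318026
denominator = 1 − 6.580167 = -5.580167
p = -0.318026 / -5.580167 = 0.0570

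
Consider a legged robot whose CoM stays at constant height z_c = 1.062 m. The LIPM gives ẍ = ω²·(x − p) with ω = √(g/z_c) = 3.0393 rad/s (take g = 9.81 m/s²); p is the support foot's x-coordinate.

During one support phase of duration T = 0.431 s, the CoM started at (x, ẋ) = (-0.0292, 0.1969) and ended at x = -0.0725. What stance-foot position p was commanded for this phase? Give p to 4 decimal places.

p = 0.1273

ωT = 3.0393·0.431 = 1.309938; cosh(ωT) = 1.987891, sinh(ωT) = 1.718054
x(T) = p + (x₀−p)·cosh(ωT) + (ẋ₀/ω)·sinh(ωT) ⇒ p·(1 − cosh) = x(T) − x₀·cosh − (ẋ₀/ω)·sinh
numerator   = -0.0725 − (-0.0292)·1.987891 − (0.1969/3.0393)·1.718054 = -0.125757
denominator = 1 − 1.987891 = -0.987891
p = -0.125757 / -0.987891 = 0.1273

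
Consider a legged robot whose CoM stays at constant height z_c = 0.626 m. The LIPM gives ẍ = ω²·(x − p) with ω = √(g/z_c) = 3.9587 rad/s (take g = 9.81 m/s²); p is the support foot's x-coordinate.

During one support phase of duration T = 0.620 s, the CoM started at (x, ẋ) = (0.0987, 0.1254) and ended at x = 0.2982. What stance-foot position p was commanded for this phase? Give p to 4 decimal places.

p = 0.0953

ωT = 3.9587·0.620 = 2.454394; cosh(ωT) = 5.862647, sinh(ωT) = 5.776731
x(T) = p + (x₀−p)·cosh(ωT) + (ẋ₀/ω)·sinh(ωT) ⇒ p·(1 − cosh) = x(T) − x₀·cosh − (ẋ₀/ω)·sinh
numerator   = 0.2982 − (0.0987)·5.862647 − (0.1254/3.9587)·5.776731 = -0.463433
denominator = 1 − 5.862647 = -4.862647
p = -0.463433 / -4.862647 = 0.0953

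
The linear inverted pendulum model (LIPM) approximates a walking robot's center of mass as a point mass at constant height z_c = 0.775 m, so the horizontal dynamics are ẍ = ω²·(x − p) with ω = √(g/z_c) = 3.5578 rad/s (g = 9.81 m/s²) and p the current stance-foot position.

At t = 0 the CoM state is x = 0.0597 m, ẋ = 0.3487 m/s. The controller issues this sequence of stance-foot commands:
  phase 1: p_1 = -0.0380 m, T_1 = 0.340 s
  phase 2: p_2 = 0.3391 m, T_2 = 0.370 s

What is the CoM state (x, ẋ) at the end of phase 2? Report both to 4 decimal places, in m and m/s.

x = 0.8088, ẋ = 2.0310

phase 1: p=-0.0380, T=0.340, ωT=1.209652, cosh=1.825309, sinh=1.527008; start (x,ẋ)=(0.059700, 0.348700) → end (x,ẋ)=(0.289995, 1.167269)
phase 2: p=0.3391, T=0.370, ωT=1.316386, cosh=1.999010, sinh=1.730907; start (x,ẋ)=(0.289995, 1.167269) → end (x,ẋ)=(0.808827, 2.030982)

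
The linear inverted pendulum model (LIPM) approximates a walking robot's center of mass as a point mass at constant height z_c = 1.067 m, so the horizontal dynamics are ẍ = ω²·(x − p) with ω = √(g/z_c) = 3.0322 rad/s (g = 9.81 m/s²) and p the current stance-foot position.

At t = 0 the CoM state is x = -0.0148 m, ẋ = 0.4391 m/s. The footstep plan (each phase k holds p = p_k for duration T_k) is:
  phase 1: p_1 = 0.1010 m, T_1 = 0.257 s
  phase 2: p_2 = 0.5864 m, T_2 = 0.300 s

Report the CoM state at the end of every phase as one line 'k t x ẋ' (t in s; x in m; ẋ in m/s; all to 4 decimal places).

phase 1: p=0.1010, T=0.257, ωT=0.779275, cosh=1.319315, sinh=0.860577; start (x,ẋ)=(-0.014800, 0.439100) → end (x,ẋ)=(0.072845, 0.277138)
phase 2: p=0.5864, T=0.300, ωT=0.909660, cosh=1.443070, sinh=1.040408; start (x,ẋ)=(0.072845, 0.277138) → end (x,ẋ)=(-0.059603, -1.220195)

1 0.2570 0.0728 0.2771
2 0.5570 -0.0596 -1.2202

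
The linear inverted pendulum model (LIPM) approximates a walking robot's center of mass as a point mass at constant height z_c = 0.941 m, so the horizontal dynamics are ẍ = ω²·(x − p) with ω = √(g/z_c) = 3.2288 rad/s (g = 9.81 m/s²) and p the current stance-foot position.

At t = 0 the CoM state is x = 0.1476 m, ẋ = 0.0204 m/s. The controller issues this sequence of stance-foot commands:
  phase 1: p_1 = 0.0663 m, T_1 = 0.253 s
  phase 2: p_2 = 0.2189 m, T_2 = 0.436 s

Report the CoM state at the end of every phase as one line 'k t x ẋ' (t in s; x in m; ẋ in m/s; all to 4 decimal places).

phase 1: p=0.0663, T=0.253, ωT=0.816886, cosh=1.352623, sinh=0.910818; start (x,ẋ)=(0.147600, 0.020400) → end (x,ẋ)=(0.182023, 0.266685)
phase 2: p=0.2189, T=0.436, ωT=1.407757, cosh=2.165735, sinh=1.921043; start (x,ẋ)=(0.182023, 0.266685) → end (x,ẋ)=(0.297704, 0.348832)

1 0.2530 0.1820 0.2667
2 0.6890 0.2977 0.3488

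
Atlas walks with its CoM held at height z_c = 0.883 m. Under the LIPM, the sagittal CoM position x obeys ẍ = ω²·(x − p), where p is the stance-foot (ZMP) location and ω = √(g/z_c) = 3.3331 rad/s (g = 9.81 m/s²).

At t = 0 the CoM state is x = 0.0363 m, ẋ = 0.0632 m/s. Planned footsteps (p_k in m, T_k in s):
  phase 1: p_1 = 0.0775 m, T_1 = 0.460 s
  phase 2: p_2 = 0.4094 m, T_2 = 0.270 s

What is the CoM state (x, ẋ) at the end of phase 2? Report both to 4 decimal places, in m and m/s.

phase 1: p=0.0775, T=0.460, ωT=1.533226, cosh=2.424469, sinh=2.208630; start (x,ẋ)=(0.036300, 0.063200) → end (x,ẋ)=(0.019490, -0.150071)
phase 2: p=0.4094, T=0.270, ωT=0.899937, cosh=1.433022, sinh=1.026426; start (x,ẋ)=(0.019490, -0.150071) → end (x,ẋ)=(-0.195563, -1.549006)

x = -0.1956, ẋ = -1.5490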